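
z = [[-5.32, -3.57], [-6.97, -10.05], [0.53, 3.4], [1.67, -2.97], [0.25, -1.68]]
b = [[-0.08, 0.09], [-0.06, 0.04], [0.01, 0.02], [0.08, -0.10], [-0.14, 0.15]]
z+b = [[-5.40,-3.48], [-7.03,-10.01], [0.54,3.42], [1.75,-3.07], [0.11,-1.53]]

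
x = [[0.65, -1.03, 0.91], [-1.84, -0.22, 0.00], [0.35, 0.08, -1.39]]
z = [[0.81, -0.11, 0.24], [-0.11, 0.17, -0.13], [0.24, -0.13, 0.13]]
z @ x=[[0.81, -0.79, 0.40],  [-0.43, 0.07, 0.08],  [0.44, -0.21, 0.04]]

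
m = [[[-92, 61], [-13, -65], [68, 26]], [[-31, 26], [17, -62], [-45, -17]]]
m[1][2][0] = -45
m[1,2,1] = -17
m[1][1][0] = 17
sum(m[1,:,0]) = -59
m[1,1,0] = 17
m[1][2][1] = -17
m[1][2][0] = -45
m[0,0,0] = -92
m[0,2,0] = 68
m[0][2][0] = 68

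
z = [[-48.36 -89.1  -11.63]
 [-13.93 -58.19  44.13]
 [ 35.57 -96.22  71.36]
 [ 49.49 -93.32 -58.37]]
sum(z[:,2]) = 45.49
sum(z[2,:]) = 10.71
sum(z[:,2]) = 45.49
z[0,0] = -48.36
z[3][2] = -58.37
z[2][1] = -96.22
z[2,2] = 71.36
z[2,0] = 35.57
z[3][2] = -58.37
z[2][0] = 35.57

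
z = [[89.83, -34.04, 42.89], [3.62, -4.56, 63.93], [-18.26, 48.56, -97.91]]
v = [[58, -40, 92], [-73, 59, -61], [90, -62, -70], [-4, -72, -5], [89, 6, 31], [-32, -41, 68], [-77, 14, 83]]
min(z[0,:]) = -34.04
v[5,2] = 68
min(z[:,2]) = -97.91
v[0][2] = 92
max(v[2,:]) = 90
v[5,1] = -41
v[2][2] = -70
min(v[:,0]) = -77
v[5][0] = -32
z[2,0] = -18.26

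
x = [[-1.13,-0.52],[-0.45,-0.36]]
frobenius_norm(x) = 1.37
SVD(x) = [[-0.91, -0.41], [-0.41, 0.91]] @ diag([1.365055091540984, 0.12658829747664574]) @ [[0.89, 0.46],[0.46, -0.89]]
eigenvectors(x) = [[-0.91, 0.46], [-0.41, -0.89]]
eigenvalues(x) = [-1.36, -0.13]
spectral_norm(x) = 1.37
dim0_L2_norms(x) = [1.22, 0.63]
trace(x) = -1.49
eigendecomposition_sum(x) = [[-1.11, -0.57], [-0.5, -0.26]] + [[-0.02, 0.05], [0.05, -0.10]]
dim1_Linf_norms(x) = [1.13, 0.45]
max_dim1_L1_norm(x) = 1.65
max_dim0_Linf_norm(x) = 1.13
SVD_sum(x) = [[-1.11, -0.57], [-0.50, -0.26]] + [[-0.02, 0.05], [0.05, -0.10]]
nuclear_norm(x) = 1.49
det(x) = 0.17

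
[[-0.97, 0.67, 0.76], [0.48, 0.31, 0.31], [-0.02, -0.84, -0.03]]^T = [[-0.97, 0.48, -0.02], [0.67, 0.31, -0.84], [0.76, 0.31, -0.03]]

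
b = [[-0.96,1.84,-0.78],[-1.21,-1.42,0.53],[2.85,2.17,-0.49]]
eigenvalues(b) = [(-1.52+2j), (-1.52-2j), (0.16+0j)]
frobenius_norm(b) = 4.66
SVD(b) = [[0.19, 0.96, 0.19],[-0.47, -0.08, 0.88],[0.86, -0.25, 0.43]] @ diag([4.134247784017586, 2.1548762591718447, 0.1140331881656943]) @ [[0.69, 0.7, -0.20],[-0.72, 0.62, -0.31],[-0.09, 0.36, 0.93]]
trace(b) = -2.87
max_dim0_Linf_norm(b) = 2.85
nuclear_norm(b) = 6.40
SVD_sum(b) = [[0.53, 0.54, -0.15], [-1.33, -1.35, 0.38], [2.46, 2.49, -0.71]] + [[-1.49,1.29,-0.65], [0.13,-0.11,0.06], [0.39,-0.34,0.17]] + [[-0.0,0.01,0.02], [-0.01,0.04,0.09], [-0.00,0.02,0.05]]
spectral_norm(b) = 4.13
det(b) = 1.02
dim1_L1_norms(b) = [3.58, 3.16, 5.51]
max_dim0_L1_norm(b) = 5.43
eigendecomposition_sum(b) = [[-0.48+1.24j, 0.93+0.81j, -0.39-0.23j], [(-0.61-0.63j), (-0.74+0.33j), (0.25-0.17j)], [1.40+0.63j, 0.99-1.02j, -0.29+0.43j]] + [[(-0.48-1.24j), (0.93-0.81j), -0.39+0.23j], [(-0.61+0.63j), -0.74-0.33j, (0.25+0.17j)], [1.40-0.63j, (0.99+1.02j), -0.29-0.43j]] + [[(-0+0j),-0.01-0.00j,-0.01-0.00j], [(0.02-0j),(0.07+0j),(0.04+0j)], [0.04-0.00j,0.18+0.00j,(0.09+0j)]]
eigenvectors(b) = [[-0.03-0.60j, (-0.03+0.6j), (-0.06+0j)],  [(0.37+0.15j), 0.37-0.15j, (0.36+0j)],  [-0.69+0.00j, (-0.69-0j), 0.93+0.00j]]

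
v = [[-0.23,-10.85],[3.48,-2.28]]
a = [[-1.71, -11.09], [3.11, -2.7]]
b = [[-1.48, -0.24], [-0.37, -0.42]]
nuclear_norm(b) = 1.90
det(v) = 38.28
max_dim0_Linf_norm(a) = 11.09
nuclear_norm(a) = 14.87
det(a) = 39.11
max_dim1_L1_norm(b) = 1.72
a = v + b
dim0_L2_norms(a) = [3.55, 11.41]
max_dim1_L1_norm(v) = 11.08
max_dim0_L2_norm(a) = 11.41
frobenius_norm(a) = 11.95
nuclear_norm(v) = 14.55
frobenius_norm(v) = 11.62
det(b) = 0.53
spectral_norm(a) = 11.46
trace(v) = -2.51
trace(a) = -4.41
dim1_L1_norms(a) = [12.8, 5.81]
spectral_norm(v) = 11.10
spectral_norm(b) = 1.56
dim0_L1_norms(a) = [4.82, 13.79]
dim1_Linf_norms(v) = [10.85, 3.48]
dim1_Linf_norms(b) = [1.48, 0.42]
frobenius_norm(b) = 1.60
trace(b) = -1.90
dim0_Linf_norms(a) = [3.11, 11.09]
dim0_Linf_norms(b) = [1.48, 0.42]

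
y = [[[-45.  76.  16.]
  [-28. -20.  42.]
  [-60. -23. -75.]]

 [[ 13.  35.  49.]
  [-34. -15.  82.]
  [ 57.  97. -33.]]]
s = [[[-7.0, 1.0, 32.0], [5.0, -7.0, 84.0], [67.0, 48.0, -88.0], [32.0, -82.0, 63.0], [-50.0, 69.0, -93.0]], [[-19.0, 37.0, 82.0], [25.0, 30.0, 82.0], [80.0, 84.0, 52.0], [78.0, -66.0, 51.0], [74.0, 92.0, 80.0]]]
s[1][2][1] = 84.0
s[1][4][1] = 92.0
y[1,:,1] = [35.0, -15.0, 97.0]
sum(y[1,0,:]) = 97.0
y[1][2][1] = 97.0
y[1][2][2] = -33.0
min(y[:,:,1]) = -23.0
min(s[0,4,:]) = -93.0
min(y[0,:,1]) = -23.0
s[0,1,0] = 5.0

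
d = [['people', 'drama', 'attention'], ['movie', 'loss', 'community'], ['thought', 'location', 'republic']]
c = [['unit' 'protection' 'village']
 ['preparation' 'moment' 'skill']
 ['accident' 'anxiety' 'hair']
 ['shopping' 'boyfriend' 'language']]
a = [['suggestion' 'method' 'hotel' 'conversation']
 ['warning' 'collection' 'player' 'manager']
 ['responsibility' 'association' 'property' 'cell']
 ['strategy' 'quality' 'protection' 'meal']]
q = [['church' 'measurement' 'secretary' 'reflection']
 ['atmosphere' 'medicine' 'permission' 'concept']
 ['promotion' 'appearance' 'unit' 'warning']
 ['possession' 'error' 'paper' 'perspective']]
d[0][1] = 'drama'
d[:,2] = ['attention', 'community', 'republic']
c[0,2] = 'village'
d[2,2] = 'republic'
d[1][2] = 'community'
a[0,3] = 'conversation'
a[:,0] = ['suggestion', 'warning', 'responsibility', 'strategy']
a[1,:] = ['warning', 'collection', 'player', 'manager']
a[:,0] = ['suggestion', 'warning', 'responsibility', 'strategy']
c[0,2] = 'village'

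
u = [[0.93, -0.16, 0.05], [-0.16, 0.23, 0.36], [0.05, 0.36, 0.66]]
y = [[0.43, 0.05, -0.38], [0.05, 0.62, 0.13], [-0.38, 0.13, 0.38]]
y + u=[[1.36,-0.11,-0.33], [-0.11,0.85,0.49], [-0.33,0.49,1.04]]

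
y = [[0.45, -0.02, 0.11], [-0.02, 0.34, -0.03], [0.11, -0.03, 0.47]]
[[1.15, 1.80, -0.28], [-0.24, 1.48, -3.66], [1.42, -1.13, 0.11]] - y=[[0.7, 1.82, -0.39], [-0.22, 1.14, -3.63], [1.31, -1.1, -0.36]]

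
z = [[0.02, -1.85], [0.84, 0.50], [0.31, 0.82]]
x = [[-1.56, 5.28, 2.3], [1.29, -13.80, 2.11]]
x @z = [[5.12, 7.41], [-10.91, -7.56]]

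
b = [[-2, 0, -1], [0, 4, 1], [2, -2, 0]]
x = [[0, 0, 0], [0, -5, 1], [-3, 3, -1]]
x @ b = [[0, 0, 0], [2, -22, -5], [4, 14, 6]]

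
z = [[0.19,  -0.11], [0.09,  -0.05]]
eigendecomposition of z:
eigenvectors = [[0.90, 0.51], [0.43, 0.86]]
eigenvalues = [0.14, 0.0]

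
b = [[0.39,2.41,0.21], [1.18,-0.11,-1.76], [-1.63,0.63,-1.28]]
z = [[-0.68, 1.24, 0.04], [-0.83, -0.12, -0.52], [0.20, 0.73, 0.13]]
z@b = [[1.13, -1.75, -2.38], [0.38, -2.31, 0.7], [0.73, 0.48, -1.41]]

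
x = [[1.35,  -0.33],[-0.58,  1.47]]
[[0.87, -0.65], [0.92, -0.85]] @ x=[[1.55, -1.24], [1.74, -1.55]]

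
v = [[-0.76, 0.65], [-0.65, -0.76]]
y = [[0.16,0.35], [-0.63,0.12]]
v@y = [[-0.53, -0.19], [0.37, -0.32]]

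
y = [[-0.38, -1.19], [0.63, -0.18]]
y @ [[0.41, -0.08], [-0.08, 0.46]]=[[-0.06, -0.52], [0.27, -0.13]]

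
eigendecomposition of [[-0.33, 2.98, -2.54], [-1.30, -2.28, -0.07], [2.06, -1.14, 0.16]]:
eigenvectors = [[0.75+0.00j, 0.75-0.00j, -0.26+0.00j],  [-0.15+0.23j, (-0.15-0.23j), 0.70+0.00j],  [(-0.18-0.57j), -0.18+0.57j, (0.66+0j)]]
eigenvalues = [(-0.3+2.86j), (-0.3-2.86j), (-1.86+0j)]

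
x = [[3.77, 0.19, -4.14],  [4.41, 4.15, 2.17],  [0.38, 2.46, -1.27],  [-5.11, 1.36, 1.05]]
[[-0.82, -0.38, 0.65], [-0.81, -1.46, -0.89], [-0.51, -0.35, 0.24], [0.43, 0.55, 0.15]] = x @ [[-0.10, -0.16, -0.08], [-0.14, -0.15, -0.01], [0.10, -0.06, -0.23]]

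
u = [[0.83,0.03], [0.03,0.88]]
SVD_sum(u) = [[0.16, 0.34], [0.34, 0.73]] + [[0.67,-0.31], [-0.31,0.15]]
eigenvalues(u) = [0.82, 0.89]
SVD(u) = [[0.42, 0.91],[0.91, -0.42]] @ diag([0.8940512483795333, 0.8159487516204667]) @ [[0.42, 0.91], [0.91, -0.42]]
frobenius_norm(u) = 1.21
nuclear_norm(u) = 1.71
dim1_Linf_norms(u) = [0.83, 0.88]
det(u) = 0.73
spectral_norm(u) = 0.89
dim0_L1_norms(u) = [0.86, 0.91]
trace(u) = 1.71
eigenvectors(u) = [[-0.91, -0.42],[0.42, -0.91]]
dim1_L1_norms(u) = [0.86, 0.91]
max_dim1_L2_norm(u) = 0.88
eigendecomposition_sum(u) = [[0.67,-0.31],[-0.31,0.15]] + [[0.16, 0.34], [0.34, 0.73]]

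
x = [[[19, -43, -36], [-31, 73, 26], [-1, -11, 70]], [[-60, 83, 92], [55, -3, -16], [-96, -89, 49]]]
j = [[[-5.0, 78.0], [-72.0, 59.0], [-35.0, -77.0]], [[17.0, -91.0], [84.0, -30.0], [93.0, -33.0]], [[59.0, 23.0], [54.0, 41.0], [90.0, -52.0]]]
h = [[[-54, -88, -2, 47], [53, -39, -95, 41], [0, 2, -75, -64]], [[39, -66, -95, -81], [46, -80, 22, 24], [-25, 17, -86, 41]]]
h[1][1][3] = 24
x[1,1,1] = -3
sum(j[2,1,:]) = 95.0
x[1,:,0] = [-60, 55, -96]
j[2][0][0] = 59.0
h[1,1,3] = 24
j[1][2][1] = -33.0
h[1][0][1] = -66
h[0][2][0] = 0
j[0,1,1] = 59.0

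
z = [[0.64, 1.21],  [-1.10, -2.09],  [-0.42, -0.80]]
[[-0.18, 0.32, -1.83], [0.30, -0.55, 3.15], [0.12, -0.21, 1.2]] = z @ [[-0.77, 0.48, -1.25],[0.26, 0.01, -0.85]]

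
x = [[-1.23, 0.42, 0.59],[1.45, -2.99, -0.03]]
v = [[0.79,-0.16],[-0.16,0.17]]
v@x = [[-1.20, 0.81, 0.47],[0.44, -0.58, -0.1]]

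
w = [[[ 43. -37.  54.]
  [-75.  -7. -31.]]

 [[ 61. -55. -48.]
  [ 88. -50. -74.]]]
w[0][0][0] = 43.0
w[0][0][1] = -37.0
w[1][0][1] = -55.0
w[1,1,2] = -74.0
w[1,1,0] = 88.0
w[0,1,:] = [-75.0, -7.0, -31.0]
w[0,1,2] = -31.0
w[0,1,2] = -31.0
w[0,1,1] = -7.0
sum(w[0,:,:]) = -53.0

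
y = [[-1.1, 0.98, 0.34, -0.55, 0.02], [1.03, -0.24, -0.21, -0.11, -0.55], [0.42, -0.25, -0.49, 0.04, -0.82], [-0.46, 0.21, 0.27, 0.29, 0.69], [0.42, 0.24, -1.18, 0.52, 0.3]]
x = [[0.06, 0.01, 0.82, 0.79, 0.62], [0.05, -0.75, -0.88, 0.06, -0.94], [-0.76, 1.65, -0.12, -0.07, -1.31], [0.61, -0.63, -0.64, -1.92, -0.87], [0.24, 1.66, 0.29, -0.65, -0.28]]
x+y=[[-1.04, 0.99, 1.16, 0.24, 0.64], [1.08, -0.99, -1.09, -0.05, -1.49], [-0.34, 1.40, -0.61, -0.03, -2.13], [0.15, -0.42, -0.37, -1.63, -0.18], [0.66, 1.90, -0.89, -0.13, 0.02]]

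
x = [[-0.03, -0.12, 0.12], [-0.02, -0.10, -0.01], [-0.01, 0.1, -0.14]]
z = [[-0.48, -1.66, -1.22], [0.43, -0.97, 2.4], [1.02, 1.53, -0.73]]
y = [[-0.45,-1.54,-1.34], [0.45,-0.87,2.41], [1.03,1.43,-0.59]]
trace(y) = -1.91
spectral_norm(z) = 2.93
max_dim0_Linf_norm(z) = 2.4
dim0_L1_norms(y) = [1.93, 3.84, 4.34]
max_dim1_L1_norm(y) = 3.73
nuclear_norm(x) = 0.36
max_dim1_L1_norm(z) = 3.8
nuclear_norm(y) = 6.00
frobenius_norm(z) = 3.91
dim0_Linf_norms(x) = [0.03, 0.12, 0.14]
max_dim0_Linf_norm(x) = 0.14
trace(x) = -0.27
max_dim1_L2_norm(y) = 2.6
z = x + y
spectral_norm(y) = 2.87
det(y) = -4.97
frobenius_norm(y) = 3.82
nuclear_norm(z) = 6.13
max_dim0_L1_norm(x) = 0.32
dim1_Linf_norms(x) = [0.12, 0.1, 0.14]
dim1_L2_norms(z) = [2.12, 2.62, 1.98]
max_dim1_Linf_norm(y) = 2.41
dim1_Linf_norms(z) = [1.66, 2.4, 1.53]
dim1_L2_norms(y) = [2.09, 2.6, 1.86]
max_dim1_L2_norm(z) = 2.62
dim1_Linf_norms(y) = [1.54, 2.41, 1.43]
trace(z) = -2.18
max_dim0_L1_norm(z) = 4.35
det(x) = -0.00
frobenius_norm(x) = 0.26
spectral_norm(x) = 0.25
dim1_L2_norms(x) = [0.17, 0.1, 0.17]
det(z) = -5.17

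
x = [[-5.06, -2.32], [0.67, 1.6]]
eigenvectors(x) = [[-0.99,0.34], [0.1,-0.94]]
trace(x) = -3.46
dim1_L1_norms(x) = [7.38, 2.27]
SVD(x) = [[-0.97,0.23], [0.23,0.97]] @ diag([5.717139745128121, 1.1442085188794702]) @ [[0.89, 0.46], [-0.46, 0.89]]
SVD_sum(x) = [[-4.94, -2.56], [1.18, 0.61]] + [[-0.12, 0.24], [-0.51, 0.99]]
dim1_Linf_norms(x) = [5.06, 1.6]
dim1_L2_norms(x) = [5.57, 1.73]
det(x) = -6.54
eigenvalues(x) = [-4.82, 1.36]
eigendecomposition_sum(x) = [[-5.01, -1.81],[0.52, 0.19]] + [[-0.05, -0.51], [0.15, 1.41]]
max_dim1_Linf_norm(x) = 5.06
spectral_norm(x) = 5.72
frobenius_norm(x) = 5.83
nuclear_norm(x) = 6.86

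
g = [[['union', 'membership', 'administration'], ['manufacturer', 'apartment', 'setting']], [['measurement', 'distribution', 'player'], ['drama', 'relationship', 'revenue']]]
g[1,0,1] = 'distribution'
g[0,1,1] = 'apartment'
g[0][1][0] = 'manufacturer'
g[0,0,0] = 'union'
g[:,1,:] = [['manufacturer', 'apartment', 'setting'], ['drama', 'relationship', 'revenue']]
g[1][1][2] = 'revenue'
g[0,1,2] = 'setting'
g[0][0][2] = 'administration'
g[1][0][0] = 'measurement'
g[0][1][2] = 'setting'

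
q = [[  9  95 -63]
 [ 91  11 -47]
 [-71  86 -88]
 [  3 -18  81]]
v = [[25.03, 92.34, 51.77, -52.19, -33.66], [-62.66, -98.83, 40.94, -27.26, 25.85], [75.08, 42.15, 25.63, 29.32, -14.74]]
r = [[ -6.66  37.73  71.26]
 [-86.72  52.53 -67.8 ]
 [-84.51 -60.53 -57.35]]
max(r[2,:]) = -57.35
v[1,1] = -98.83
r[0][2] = 71.26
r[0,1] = 37.73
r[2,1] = -60.53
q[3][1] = -18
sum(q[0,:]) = 41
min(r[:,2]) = -67.8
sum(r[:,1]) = 29.72999999999999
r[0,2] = 71.26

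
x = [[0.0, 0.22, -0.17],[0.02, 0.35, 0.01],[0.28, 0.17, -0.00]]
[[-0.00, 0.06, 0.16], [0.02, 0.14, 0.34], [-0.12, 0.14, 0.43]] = x @ [[-0.48, 0.25, 0.98], [0.09, 0.39, 0.92], [0.13, 0.13, 0.22]]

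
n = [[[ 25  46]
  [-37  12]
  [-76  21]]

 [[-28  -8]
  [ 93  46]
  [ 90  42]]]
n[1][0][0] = -28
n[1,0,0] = -28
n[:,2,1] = [21, 42]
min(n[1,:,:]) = -28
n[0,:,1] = [46, 12, 21]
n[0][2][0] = -76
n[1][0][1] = -8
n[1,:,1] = [-8, 46, 42]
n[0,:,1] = [46, 12, 21]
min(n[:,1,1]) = 12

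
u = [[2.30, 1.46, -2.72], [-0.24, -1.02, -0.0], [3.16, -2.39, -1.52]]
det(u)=-7.294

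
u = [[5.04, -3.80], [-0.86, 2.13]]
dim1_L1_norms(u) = [8.84, 2.99]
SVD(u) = [[-0.95, 0.31], [0.31, 0.95]] @ diag([6.621662116477672, 1.127692695376022]) @ [[-0.76, 0.64], [0.64, 0.76]]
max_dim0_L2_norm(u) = 5.11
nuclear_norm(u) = 7.75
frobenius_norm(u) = 6.72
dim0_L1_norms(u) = [5.9, 5.93]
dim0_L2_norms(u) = [5.11, 4.36]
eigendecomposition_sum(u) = [[4.80, -4.84], [-1.09, 1.1]] + [[0.24, 1.04], [0.23, 1.03]]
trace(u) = 7.17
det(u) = 7.47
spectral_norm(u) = 6.62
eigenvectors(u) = [[0.98, 0.71], [-0.22, 0.7]]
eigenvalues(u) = [5.91, 1.26]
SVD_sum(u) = [[4.82, -4.06], [-1.55, 1.31]] + [[0.22, 0.26],[0.69, 0.82]]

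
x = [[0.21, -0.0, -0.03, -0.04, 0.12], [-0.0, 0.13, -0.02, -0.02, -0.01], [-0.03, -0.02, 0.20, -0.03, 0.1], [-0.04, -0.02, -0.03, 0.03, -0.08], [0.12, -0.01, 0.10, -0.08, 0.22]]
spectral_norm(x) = 0.38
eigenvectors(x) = [[-0.51, 0.63, -0.14, 0.56, -0.05], [0.04, 0.15, 0.97, 0.12, 0.16], [-0.37, -0.76, 0.07, 0.53, -0.04], [0.25, -0.01, -0.19, 0.27, 0.91], [-0.73, -0.05, 0.05, -0.56, 0.38]]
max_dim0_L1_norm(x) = 0.53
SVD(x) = [[-0.51,  -0.63,  -0.14,  0.56,  -0.05], [0.04,  -0.15,  0.97,  0.12,  0.16], [-0.37,  0.76,  0.07,  0.53,  -0.04], [0.25,  0.01,  -0.19,  0.27,  0.91], [-0.73,  0.05,  0.05,  -0.56,  0.38]] @ diag([0.38139998929118385, 0.2359554635863276, 0.13200281627959015, 0.04386283564220196, 0.0032211047993034128]) @ [[-0.51, 0.04, -0.37, 0.25, -0.73],[-0.63, -0.15, 0.76, 0.01, 0.05],[-0.14, 0.97, 0.07, -0.19, 0.05],[0.56, 0.12, 0.53, 0.27, -0.56],[0.05, -0.16, 0.04, -0.91, -0.38]]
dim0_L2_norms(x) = [0.25, 0.13, 0.23, 0.1, 0.28]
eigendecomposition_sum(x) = [[0.1, -0.01, 0.07, -0.05, 0.14],[-0.01, 0.0, -0.01, 0.00, -0.01],[0.07, -0.01, 0.05, -0.04, 0.1],[-0.05, 0.00, -0.04, 0.02, -0.07],[0.14, -0.01, 0.10, -0.07, 0.21]] + [[0.09, 0.02, -0.11, -0.00, -0.01],  [0.02, 0.01, -0.03, -0.0, -0.0],  [-0.11, -0.03, 0.14, 0.0, 0.01],  [-0.00, -0.0, 0.00, 0.00, 0.00],  [-0.01, -0.00, 0.01, 0.00, 0.0]] + [[0.0,-0.02,-0.0,0.0,-0.00],[-0.02,0.12,0.01,-0.02,0.01],[-0.0,0.01,0.00,-0.0,0.00],[0.00,-0.02,-0.00,0.0,-0.00],[-0.0,0.01,0.00,-0.00,0.0]] + [[0.01, 0.00, 0.01, 0.01, -0.01],[0.0, 0.00, 0.0, 0.00, -0.00],[0.01, 0.0, 0.01, 0.01, -0.01],[0.01, 0.00, 0.01, 0.0, -0.01],[-0.01, -0.00, -0.01, -0.01, 0.01]] + [[-0.00, 0.0, -0.0, 0.0, 0.0],[0.00, -0.0, 0.00, -0.0, -0.0],[-0.0, 0.00, -0.00, 0.00, 0.0],[0.00, -0.00, 0.00, -0.00, -0.0],[0.0, -0.0, 0.00, -0.00, -0.0]]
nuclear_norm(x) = 0.80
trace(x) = 0.79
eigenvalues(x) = [0.38, 0.24, 0.13, 0.04, -0.0]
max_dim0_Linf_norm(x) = 0.22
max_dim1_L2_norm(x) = 0.28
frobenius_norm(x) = 0.47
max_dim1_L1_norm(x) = 0.53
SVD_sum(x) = [[0.1, -0.01, 0.07, -0.05, 0.14], [-0.01, 0.00, -0.01, 0.00, -0.01], [0.07, -0.01, 0.05, -0.04, 0.1], [-0.05, 0.00, -0.04, 0.02, -0.07], [0.14, -0.01, 0.1, -0.07, 0.21]] + [[0.09, 0.02, -0.11, -0.00, -0.01], [0.02, 0.01, -0.03, -0.0, -0.0], [-0.11, -0.03, 0.14, 0.0, 0.01], [-0.0, -0.0, 0.0, 0.00, 0.0], [-0.01, -0.0, 0.01, 0.00, 0.0]] + [[0.00, -0.02, -0.00, 0.0, -0.00], [-0.02, 0.12, 0.01, -0.02, 0.01], [-0.00, 0.01, 0.0, -0.0, 0.0], [0.00, -0.02, -0.0, 0.00, -0.00], [-0.0, 0.01, 0.00, -0.0, 0.0]] + [[0.01, 0.0, 0.01, 0.01, -0.01], [0.00, 0.00, 0.0, 0.0, -0.0], [0.01, 0.0, 0.01, 0.01, -0.01], [0.01, 0.0, 0.01, 0.0, -0.01], [-0.01, -0.0, -0.01, -0.01, 0.01]] + [[-0.0, 0.0, -0.00, 0.00, 0.00], [0.0, -0.0, 0.00, -0.00, -0.0], [-0.00, 0.00, -0.0, 0.0, 0.00], [0.0, -0.0, 0.0, -0.0, -0.0], [0.0, -0.0, 0.00, -0.0, -0.00]]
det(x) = -0.00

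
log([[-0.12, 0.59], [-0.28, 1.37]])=[[-8.09, 3.58], [-1.70, 0.95]]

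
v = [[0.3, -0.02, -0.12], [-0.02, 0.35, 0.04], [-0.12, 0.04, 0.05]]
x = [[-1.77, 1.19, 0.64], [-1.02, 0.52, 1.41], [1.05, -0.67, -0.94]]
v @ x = [[-0.64, 0.43, 0.28], [-0.28, 0.13, 0.44], [0.22, -0.16, -0.07]]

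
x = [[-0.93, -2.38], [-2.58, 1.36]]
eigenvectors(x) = [[-0.83, 0.52], [-0.55, -0.85]]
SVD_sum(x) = [[0.72,-0.72], [-1.97,1.97]] + [[-1.65, -1.66], [-0.61, -0.61]]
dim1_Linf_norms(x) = [2.38, 2.58]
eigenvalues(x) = [-2.51, 2.94]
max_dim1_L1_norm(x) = 3.94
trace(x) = 0.43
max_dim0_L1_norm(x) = 3.74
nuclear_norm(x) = 5.46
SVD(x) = [[0.34, -0.94], [-0.94, -0.34]] @ diag([2.9686790231050333, 2.4944427950498578]) @ [[0.71, -0.71], [0.71, 0.71]]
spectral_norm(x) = 2.97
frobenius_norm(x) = 3.88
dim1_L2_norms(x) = [2.56, 2.92]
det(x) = -7.41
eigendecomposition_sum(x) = [[-1.78, -1.1], [-1.19, -0.73]] + [[0.85,-1.28], [-1.39,2.09]]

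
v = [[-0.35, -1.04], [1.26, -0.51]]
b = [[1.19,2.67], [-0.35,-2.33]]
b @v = [[2.95,-2.6], [-2.81,1.55]]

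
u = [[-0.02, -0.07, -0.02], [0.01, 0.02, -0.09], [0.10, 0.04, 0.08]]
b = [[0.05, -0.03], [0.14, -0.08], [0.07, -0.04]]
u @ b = [[-0.01, 0.01], [-0.00, 0.00], [0.02, -0.01]]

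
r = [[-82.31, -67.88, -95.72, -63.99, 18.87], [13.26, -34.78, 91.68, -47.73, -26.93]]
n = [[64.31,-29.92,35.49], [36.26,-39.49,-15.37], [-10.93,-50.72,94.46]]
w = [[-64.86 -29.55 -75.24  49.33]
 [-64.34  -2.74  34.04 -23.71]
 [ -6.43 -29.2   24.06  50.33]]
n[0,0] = 64.31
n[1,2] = -15.37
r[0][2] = -95.72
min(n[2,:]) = -50.72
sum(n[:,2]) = 114.58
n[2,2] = 94.46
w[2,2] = 24.06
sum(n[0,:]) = 69.88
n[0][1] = -29.92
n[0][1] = -29.92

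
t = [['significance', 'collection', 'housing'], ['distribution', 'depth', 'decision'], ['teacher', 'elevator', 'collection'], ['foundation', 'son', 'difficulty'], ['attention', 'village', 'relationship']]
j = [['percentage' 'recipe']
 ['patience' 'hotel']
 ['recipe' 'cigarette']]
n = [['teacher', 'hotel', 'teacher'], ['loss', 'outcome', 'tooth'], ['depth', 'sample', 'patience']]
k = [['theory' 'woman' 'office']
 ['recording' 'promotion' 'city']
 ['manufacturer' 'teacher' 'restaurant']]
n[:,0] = ['teacher', 'loss', 'depth']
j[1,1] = 'hotel'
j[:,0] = ['percentage', 'patience', 'recipe']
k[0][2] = 'office'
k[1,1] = 'promotion'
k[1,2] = 'city'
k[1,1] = 'promotion'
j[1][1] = 'hotel'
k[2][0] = 'manufacturer'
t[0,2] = 'housing'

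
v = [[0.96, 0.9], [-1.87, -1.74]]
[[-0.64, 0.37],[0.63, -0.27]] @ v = [[-1.31, -1.22],  [1.11, 1.04]]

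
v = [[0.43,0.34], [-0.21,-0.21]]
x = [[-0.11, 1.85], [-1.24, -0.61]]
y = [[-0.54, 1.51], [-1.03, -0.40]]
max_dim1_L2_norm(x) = 1.85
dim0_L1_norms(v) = [0.64, 0.55]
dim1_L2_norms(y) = [1.6, 1.1]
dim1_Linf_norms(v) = [0.43, 0.21]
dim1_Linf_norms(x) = [1.85, 1.24]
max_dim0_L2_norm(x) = 1.95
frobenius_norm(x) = 2.31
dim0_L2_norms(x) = [1.24, 1.95]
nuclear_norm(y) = 2.71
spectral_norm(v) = 0.62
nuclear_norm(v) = 0.65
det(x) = 2.36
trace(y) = -0.94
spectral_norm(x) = 1.98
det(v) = -0.02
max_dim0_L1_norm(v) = 0.64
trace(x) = -0.72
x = v + y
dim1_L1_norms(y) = [2.05, 1.43]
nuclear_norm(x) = 3.17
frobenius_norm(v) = 0.62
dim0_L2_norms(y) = [1.16, 1.56]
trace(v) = 0.22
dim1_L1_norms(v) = [0.77, 0.42]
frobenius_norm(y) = 1.95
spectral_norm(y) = 1.60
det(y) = 1.77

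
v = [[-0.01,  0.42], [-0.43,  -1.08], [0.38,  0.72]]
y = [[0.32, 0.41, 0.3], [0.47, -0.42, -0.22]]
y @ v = [[-0.07, -0.09],[0.09, 0.49]]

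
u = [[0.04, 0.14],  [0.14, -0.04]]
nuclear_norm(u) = 0.29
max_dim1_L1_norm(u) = 0.18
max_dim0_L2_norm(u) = 0.15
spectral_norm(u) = 0.15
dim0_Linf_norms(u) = [0.14, 0.14]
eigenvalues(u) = [0.15, -0.15]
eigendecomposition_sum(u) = [[0.09,  0.07], [0.07,  0.05]] + [[-0.05, 0.07], [0.07, -0.09]]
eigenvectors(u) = [[0.8, -0.6], [0.6, 0.80]]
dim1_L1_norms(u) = [0.18, 0.18]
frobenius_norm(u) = 0.21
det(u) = -0.02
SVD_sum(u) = [[0.04,0.00], [0.14,0.00]] + [[0.0,0.14],[0.0,-0.04]]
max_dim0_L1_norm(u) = 0.18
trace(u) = 0.00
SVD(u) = [[-0.27, -0.96], [-0.96, 0.27]] @ diag([0.14560219778561037, 0.14560219778561037]) @ [[-1.0, -0.0], [-0.0, -1.00]]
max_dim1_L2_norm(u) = 0.15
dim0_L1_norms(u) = [0.18, 0.18]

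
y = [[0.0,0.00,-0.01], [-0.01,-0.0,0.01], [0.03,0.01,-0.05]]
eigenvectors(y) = [[0.21, -0.77, -0.22],[-0.17, -0.22, 0.97],[0.96, -0.60, 0.06]]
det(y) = 0.00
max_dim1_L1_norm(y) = 0.09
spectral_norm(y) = 0.06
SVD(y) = [[-0.14, -0.83, -0.54], [0.22, -0.56, 0.80], [-0.97, -0.01, 0.26]] @ diag([0.061276386107631343, 0.006183841155008144, 0.002639055542824257]) @ [[-0.51, -0.16, 0.85], [0.86, -0.01, 0.51], [-0.07, 0.99, 0.14]]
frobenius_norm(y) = 0.06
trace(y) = -0.05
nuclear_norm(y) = 0.07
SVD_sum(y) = [[0.0, 0.00, -0.01], [-0.01, -0.00, 0.01], [0.03, 0.01, -0.05]] + [[-0.0, 0.0, -0.00], [-0.00, 0.0, -0.0], [-0.00, 0.0, -0.0]] + [[0.00,  -0.00,  -0.00], [-0.0,  0.00,  0.0], [-0.00,  0.0,  0.0]]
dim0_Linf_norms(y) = [0.03, 0.01, 0.05]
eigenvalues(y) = [-0.05, -0.01, 0.0]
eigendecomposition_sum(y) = [[0.01, 0.0, -0.01], [-0.01, -0.00, 0.01], [0.04, 0.01, -0.05]] + [[-0.01, -0.00, 0.00],[-0.00, -0.0, 0.00],[-0.01, -0.00, 0.0]] + [[0.00, -0.00, -0.0], [-0.0, 0.0, 0.00], [-0.0, 0.00, 0.00]]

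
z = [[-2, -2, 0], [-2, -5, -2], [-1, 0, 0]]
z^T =[[-2, -2, -1], [-2, -5, 0], [0, -2, 0]]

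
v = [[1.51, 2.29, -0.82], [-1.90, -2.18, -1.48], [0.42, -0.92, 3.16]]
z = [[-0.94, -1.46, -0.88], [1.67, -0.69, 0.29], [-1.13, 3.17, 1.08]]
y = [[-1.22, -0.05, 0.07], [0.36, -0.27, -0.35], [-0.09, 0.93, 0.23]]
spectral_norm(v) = 4.02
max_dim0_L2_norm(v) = 3.58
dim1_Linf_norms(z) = [1.46, 1.67, 3.17]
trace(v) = 2.49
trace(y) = -1.26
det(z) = 0.70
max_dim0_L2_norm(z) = 3.56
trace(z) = -0.55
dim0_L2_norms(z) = [2.22, 3.56, 1.42]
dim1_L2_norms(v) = [2.86, 3.25, 3.32]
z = v @ y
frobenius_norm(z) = 4.43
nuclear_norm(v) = 7.86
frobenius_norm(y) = 1.66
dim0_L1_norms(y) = [1.67, 1.25, 0.65]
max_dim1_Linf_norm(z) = 3.17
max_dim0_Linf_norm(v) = 3.16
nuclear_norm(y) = 2.53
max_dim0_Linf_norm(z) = 3.17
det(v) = -2.32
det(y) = -0.30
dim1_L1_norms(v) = [4.62, 5.56, 4.5]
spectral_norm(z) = 3.91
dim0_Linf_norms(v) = [1.9, 2.29, 3.16]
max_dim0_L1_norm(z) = 5.32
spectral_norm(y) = 1.30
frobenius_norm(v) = 5.46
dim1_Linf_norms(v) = [2.29, 2.18, 3.16]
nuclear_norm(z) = 6.08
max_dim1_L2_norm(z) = 3.53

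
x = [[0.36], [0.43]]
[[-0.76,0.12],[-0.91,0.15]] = x @ [[-2.11, 0.34]]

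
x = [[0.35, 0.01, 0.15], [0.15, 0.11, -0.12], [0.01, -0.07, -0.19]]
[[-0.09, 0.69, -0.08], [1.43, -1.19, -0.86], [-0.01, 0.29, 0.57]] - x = [[-0.44, 0.68, -0.23],[1.28, -1.30, -0.74],[-0.02, 0.36, 0.76]]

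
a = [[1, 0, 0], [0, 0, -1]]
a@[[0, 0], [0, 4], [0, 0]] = [[0, 0], [0, 0]]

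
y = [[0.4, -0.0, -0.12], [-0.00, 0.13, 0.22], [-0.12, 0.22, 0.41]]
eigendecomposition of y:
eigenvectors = [[0.49,-0.86,0.15], [-0.37,-0.37,-0.85], [-0.78,-0.36,0.5]]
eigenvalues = [0.59, 0.35, 0.0]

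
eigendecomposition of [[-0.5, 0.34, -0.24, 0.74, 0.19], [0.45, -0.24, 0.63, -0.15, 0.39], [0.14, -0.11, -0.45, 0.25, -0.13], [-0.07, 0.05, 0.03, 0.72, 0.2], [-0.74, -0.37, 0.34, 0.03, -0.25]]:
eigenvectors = [[(-0.45+0j), 0.19+0.34j, (0.19-0.34j), -0.45+0.00j, -0.12+0.00j], [(-0.15+0j), (-0.03+0.24j), (-0.03-0.24j), 0.62+0.00j, 0.48+0.00j], [-0.26+0.00j, 0.21-0.22j, 0.21+0.22j, 0.30+0.00j, (0.47+0j)], [-0.78+0.00j, 0.14+0.10j, 0.14-0.10j, 0.03+0.00j, (0.09+0j)], [0.32+0.00j, -0.82+0.00j, (-0.82-0j), (-0.56+0j), (-0.72+0j)]]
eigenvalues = [(0.62+0j), (-0.18+0.51j), (-0.18-0.51j), (-0.62+0j), (-0.35+0j)]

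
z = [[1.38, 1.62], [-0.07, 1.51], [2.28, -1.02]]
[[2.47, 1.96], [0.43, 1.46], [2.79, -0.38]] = z@[[1.38, 0.27], [0.35, 0.98]]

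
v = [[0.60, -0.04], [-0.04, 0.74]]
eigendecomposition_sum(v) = [[0.55, 0.15],[0.15, 0.04]] + [[0.05, -0.19], [-0.19, 0.70]]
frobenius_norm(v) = 0.95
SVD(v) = [[-0.26, 0.97], [0.97, 0.26]] @ diag([0.7506225774829856, 0.5893774225170145]) @ [[-0.26, 0.97], [0.97, 0.26]]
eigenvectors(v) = [[-0.97, 0.26], [-0.26, -0.97]]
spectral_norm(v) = 0.75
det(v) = 0.44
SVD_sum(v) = [[0.05, -0.19], [-0.19, 0.70]] + [[0.55,  0.15],[0.15,  0.04]]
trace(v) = 1.34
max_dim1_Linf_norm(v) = 0.74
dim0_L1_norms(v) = [0.64, 0.78]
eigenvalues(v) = [0.59, 0.75]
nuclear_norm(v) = 1.34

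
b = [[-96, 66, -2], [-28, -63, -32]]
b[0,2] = -2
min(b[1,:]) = -63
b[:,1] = [66, -63]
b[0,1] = 66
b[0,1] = 66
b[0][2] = -2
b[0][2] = -2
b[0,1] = 66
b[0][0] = -96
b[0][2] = -2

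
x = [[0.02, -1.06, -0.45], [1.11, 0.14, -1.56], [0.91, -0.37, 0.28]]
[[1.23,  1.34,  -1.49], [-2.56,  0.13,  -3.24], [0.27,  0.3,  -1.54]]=x @[[-0.67, -0.07, -1.62], [-1.61, -1.16, 0.95], [1.02, -0.24, 1.01]]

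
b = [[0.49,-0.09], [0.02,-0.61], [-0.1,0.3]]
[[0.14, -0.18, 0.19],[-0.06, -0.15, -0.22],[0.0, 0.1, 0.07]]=b@ [[0.30,-0.32,0.45],[0.11,0.24,0.38]]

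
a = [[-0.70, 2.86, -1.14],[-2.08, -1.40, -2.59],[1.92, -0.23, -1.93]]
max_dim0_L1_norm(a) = 5.66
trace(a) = -4.03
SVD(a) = [[-0.13, 0.99, -0.04], [-0.97, -0.13, -0.22], [-0.22, 0.01, 0.97]] @ diag([3.654220979737131, 3.1490015454575215, 2.6755108480354077]) @ [[0.46,0.28,0.84],  [-0.13,0.96,-0.25],  [0.88,-0.01,-0.48]]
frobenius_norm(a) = 5.52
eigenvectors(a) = [[(0.69+0j), 0.69-0.00j, (-0.37+0j)],[(0.11+0.6j), (0.11-0.6j), (0.6+0j)],[0.13-0.36j, 0.13+0.36j, (0.71+0j)]]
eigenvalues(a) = [(-0.44+3.1j), (-0.44-3.1j), (-3.14+0j)]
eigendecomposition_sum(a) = [[-0.21+1.41j, 1.13+0.46j, -1.07+0.35j], [(-1.27+0.05j), -0.22+1.07j, (-0.49-0.88j)], [(0.69+0.37j), (0.45-0.5j), -0.01+0.62j]] + [[-0.21-1.41j, (1.13-0.46j), (-1.07-0.35j)], [(-1.27-0.05j), (-0.22-1.07j), -0.49+0.88j], [0.69-0.37j, (0.45+0.5j), -0.01-0.62j]] + [[-0.28+0.00j,0.60-0.00j,1.01+0.00j], [0.46-0.00j,(-0.96+0j),-1.62-0.00j], [(0.53-0j),(-1.13+0j),-1.90-0.00j]]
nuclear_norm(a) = 9.48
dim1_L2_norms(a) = [3.16, 3.6, 2.73]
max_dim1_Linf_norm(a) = 2.86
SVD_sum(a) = [[-0.22, -0.13, -0.40], [-1.62, -1.0, -2.98], [-0.37, -0.23, -0.68]] + [[-0.4,2.99,-0.79], [0.05,-0.40,0.11], [-0.00,0.02,-0.01]] + [[-0.09,0.00,0.05], [-0.52,0.01,0.28], [2.29,-0.02,-1.24]]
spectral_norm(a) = 3.65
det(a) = -30.79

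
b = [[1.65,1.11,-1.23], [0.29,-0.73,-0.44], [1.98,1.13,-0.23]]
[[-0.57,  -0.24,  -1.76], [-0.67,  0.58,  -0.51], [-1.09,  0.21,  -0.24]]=b@ [[-0.96, 0.56, 0.13],[0.67, -0.74, -0.14],[-0.22, 0.28, 1.48]]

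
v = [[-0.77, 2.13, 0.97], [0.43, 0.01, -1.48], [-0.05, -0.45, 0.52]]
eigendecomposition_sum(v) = [[0.11,0.42,-0.69], [0.14,0.57,-0.93], [-0.09,-0.37,0.60]] + [[-0.87, 1.71, 1.66], [0.29, -0.56, -0.55], [0.04, -0.08, -0.08]] + [[-0.0, -0.0, -0.00], [-0.00, -0.0, -0.00], [-0.0, -0.00, -0.0]]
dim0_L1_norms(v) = [1.25, 2.59, 2.97]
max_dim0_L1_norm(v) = 2.97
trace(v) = -0.24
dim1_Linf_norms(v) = [2.13, 1.48, 0.52]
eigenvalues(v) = [1.28, -1.52, -0.0]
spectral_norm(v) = 2.60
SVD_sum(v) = [[-0.81, 1.85, 1.34], [0.32, -0.73, -0.53], [0.01, -0.03, -0.02]] + [[0.04,0.28,-0.37], [0.11,0.74,-0.95], [-0.06,-0.42,0.54]] + [[-0.0, -0.0, -0.0], [-0.0, -0.00, -0.0], [-0.00, -0.00, -0.00]]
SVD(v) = [[-0.93, -0.32, 0.18], [0.37, -0.82, 0.43], [0.02, 0.47, 0.88]] @ diag([2.6011794991695707, 1.4681160080601487, 0.0007745821293099172]) @ [[0.34, -0.76, -0.55],[-0.09, -0.61, 0.79],[-0.94, -0.21, -0.27]]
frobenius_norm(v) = 2.99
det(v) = 0.00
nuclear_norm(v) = 4.07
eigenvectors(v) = [[-0.53,-0.95,0.94], [-0.72,0.31,0.21], [0.46,0.05,0.27]]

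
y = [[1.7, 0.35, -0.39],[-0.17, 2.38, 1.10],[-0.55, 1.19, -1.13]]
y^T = [[1.7, -0.17, -0.55], [0.35, 2.38, 1.19], [-0.39, 1.10, -1.13]]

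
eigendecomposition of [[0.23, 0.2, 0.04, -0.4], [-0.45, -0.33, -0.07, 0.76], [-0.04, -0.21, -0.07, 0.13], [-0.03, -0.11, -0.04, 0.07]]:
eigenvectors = [[(0.39+0.08j),(0.39-0.08j),(-0.02-0.52j),-0.02+0.52j], [-0.72+0.00j,(-0.72-0j),(0.27-0.08j),(0.27+0.08j)], [(-0.1-0.5j),(-0.1+0.5j),(-0.73+0j),-0.73-0.00j], [-0.05-0.25j,-0.05+0.25j,(0.04-0.34j),(0.04+0.34j)]]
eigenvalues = [(-0.05+0.27j), (-0.05-0.27j), (-0+0.01j), (-0-0.01j)]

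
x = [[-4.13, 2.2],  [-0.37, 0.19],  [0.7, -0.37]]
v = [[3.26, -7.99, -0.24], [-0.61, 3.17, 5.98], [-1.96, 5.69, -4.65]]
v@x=[[-10.68,  5.74], [5.53,  -2.95], [2.73,  -1.51]]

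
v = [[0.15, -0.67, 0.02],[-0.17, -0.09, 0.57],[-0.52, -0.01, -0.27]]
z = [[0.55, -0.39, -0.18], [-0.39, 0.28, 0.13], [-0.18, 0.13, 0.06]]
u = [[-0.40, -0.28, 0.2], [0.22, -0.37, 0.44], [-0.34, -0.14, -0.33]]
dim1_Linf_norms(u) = [0.4, 0.44, 0.34]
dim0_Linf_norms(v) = [0.52, 0.67, 0.57]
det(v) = 0.23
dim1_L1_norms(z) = [1.12, 0.8, 0.37]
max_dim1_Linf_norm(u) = 0.44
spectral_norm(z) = 0.89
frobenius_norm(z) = 0.89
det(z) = -0.00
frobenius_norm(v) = 1.08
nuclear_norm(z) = 0.89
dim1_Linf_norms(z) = [0.55, 0.39, 0.18]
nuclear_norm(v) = 1.86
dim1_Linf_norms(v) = [0.67, 0.57, 0.52]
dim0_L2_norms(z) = [0.7, 0.5, 0.23]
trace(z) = 0.89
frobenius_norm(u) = 0.95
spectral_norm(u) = 0.70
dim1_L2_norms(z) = [0.7, 0.5, 0.23]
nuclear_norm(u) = 1.51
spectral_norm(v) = 0.73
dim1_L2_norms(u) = [0.53, 0.62, 0.49]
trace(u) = -1.10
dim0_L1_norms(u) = [0.96, 0.79, 0.97]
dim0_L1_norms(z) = [1.12, 0.8, 0.37]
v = u + z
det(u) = -0.08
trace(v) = -0.21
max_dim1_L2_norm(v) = 0.69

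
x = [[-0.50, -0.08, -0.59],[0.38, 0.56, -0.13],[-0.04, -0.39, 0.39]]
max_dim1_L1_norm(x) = 1.17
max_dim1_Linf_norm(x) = 0.59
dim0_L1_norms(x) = [0.92, 1.03, 1.11]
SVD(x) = [[-0.75, -0.55, 0.37],[0.65, -0.51, 0.56],[-0.13, 0.66, 0.74]] @ diag([0.843689696961865, 0.8205978584222899, 0.002617249156639466]) @ [[0.74, 0.56, 0.37], [0.07, -0.61, 0.79], [0.67, -0.56, -0.49]]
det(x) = 0.00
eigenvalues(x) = [0.82, -0.36, -0.01]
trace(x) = 0.45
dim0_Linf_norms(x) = [0.5, 0.56, 0.59]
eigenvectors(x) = [[0.25, 0.91, -0.67], [0.7, -0.39, 0.56], [-0.66, -0.16, 0.49]]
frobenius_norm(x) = 1.18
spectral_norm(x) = 0.84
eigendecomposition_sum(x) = [[0.05, 0.16, -0.12], [0.14, 0.46, -0.33], [-0.13, -0.43, 0.31]] + [[-0.55, -0.25, -0.48],[0.24, 0.11, 0.21],[0.1, 0.04, 0.08]] + [[0.00, 0.01, 0.01], [-0.0, -0.00, -0.01], [-0.0, -0.00, -0.01]]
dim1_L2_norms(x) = [0.78, 0.69, 0.55]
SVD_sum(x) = [[-0.47, -0.35, -0.23], [0.41, 0.31, 0.20], [-0.08, -0.06, -0.04]] + [[-0.03, 0.27, -0.36], [-0.03, 0.25, -0.33], [0.04, -0.33, 0.43]] + [[0.00, -0.0, -0.00], [0.00, -0.0, -0.0], [0.0, -0.0, -0.00]]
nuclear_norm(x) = 1.67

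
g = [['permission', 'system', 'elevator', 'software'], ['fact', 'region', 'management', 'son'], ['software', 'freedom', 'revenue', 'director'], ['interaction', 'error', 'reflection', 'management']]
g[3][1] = 'error'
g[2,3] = 'director'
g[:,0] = ['permission', 'fact', 'software', 'interaction']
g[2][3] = 'director'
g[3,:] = ['interaction', 'error', 'reflection', 'management']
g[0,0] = 'permission'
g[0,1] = 'system'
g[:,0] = ['permission', 'fact', 'software', 'interaction']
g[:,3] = ['software', 'son', 'director', 'management']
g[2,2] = 'revenue'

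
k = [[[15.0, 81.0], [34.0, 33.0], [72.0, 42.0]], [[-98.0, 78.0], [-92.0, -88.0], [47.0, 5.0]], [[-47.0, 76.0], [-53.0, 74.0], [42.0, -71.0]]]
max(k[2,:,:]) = 76.0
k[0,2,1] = 42.0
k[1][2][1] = 5.0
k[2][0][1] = 76.0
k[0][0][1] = 81.0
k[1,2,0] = 47.0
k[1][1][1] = -88.0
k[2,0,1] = 76.0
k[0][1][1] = 33.0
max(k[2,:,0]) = 42.0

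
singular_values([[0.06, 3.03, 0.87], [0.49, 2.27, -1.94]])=[3.84, 2.08]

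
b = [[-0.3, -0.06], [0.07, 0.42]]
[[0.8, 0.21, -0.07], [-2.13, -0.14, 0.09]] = b@[[-1.69, -0.67, 0.19], [-4.8, -0.22, 0.18]]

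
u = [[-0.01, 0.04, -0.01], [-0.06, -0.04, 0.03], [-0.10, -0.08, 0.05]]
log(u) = [[(-4.06+0.88j), 2.58-2.52j, -1.04+1.48j], [(-2.47+0.7j), (-3.81-2.01j), 0.53+1.18j], [(-4.73+2.54j), (0.46-7.25j), (-3.47+4.27j)]]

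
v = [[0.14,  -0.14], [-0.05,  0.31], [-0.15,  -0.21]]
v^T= [[0.14, -0.05, -0.15], [-0.14, 0.31, -0.21]]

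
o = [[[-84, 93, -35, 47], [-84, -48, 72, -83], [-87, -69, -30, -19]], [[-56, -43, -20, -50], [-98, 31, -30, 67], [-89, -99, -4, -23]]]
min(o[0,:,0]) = -87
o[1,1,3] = 67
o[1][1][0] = -98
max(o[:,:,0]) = -56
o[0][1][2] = 72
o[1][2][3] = -23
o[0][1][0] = -84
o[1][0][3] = -50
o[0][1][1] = -48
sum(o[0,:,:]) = -327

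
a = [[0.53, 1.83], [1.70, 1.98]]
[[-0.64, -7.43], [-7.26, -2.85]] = a@[[-5.83, 4.60], [1.34, -5.39]]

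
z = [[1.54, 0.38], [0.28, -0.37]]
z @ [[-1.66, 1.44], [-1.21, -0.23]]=[[-3.02, 2.13],[-0.02, 0.49]]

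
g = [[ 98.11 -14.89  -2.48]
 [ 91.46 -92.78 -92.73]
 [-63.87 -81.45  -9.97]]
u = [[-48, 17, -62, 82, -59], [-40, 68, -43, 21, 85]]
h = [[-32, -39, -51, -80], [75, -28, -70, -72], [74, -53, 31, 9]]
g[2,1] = -81.45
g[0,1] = -14.89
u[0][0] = -48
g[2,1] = -81.45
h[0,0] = -32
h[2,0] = 74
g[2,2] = -9.97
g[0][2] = -2.48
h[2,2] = 31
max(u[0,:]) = 82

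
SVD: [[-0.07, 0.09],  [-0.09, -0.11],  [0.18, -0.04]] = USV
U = [[-0.38, 0.54], [-0.34, -0.84], [0.86, -0.09]]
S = [0.21, 0.15]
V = [[0.99, -0.15], [0.15, 0.99]]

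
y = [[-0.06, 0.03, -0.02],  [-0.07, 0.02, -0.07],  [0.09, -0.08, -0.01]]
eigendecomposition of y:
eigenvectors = [[-0.33, -0.66, -0.06], [-0.75, -0.71, 0.57], [0.57, 0.25, 0.82]]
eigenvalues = [0.04, -0.02, -0.07]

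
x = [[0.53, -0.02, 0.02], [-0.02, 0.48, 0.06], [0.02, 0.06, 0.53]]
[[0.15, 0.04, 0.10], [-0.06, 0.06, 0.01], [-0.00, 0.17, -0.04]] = x@[[0.27,0.07,0.19], [-0.12,0.08,0.03], [-0.0,0.31,-0.08]]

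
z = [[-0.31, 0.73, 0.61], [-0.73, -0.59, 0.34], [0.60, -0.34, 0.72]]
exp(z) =[[0.80, 0.36, 0.9], [-0.36, 0.38, 0.17], [0.88, -0.17, 2.31]]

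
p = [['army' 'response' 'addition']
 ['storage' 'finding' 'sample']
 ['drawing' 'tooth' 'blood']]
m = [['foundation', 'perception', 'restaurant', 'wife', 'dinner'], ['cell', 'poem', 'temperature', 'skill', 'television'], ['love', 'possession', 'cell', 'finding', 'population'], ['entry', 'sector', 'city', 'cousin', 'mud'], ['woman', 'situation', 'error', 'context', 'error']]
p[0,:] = ['army', 'response', 'addition']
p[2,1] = 'tooth'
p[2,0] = 'drawing'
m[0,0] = 'foundation'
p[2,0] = 'drawing'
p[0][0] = 'army'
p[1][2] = 'sample'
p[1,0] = 'storage'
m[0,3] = 'wife'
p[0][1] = 'response'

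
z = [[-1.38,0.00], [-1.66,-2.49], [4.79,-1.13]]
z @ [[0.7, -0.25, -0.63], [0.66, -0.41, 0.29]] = [[-0.97, 0.34, 0.87], [-2.81, 1.44, 0.32], [2.61, -0.73, -3.35]]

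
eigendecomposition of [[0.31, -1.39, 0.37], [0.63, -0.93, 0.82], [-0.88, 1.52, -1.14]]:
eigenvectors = [[0.51, 0.85, -0.81],[0.47, 0.21, -0.02],[-0.72, -0.48, 0.59]]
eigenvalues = [-1.51, -0.24, -0.0]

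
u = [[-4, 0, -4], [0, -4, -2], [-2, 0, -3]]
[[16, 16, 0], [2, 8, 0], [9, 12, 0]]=u@[[-3, 0, 0], [0, 0, 0], [-1, -4, 0]]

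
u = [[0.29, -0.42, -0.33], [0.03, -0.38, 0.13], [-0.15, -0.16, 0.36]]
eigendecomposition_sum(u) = [[0.24,-0.03,-0.43], [-0.02,0.00,0.03], [-0.17,0.02,0.31]] + [[0.00, -0.00, 0.00], [0.00, -0.00, 0.00], [0.00, -0.00, 0.00]] + [[0.05,  -0.38,  0.10], [0.05,  -0.38,  0.10], [0.02,  -0.18,  0.05]]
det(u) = -0.00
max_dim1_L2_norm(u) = 0.61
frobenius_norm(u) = 0.84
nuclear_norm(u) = 1.18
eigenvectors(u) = [[-0.81, -0.86, 0.67],[0.05, -0.22, 0.67],[0.58, -0.46, 0.32]]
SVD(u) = [[-0.92, 0.07, 0.39],[-0.34, -0.64, -0.69],[0.2, -0.77, 0.61]] @ diag([0.6611171246301015, 0.5217488619064502, 0.0015075211941559389]) @ [[-0.46, 0.73, 0.50], [0.22, 0.64, -0.73], [0.86, 0.23, 0.46]]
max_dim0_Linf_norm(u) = 0.42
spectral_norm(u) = 0.66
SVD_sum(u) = [[0.28, -0.44, -0.30], [0.11, -0.17, -0.11], [-0.06, 0.1, 0.07]] + [[0.01,0.02,-0.03], [-0.07,-0.21,0.24], [-0.09,-0.26,0.29]] + [[0.00, 0.0, 0.00], [-0.0, -0.00, -0.0], [0.0, 0.00, 0.0]]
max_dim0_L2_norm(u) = 0.59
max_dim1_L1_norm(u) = 1.04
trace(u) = 0.27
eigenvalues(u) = [0.55, 0.0, -0.29]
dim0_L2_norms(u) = [0.33, 0.59, 0.51]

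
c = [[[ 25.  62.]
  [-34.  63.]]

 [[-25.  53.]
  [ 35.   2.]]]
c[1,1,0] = 35.0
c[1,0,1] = 53.0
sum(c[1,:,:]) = 65.0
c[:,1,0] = [-34.0, 35.0]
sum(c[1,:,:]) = 65.0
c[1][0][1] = 53.0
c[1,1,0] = 35.0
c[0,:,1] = [62.0, 63.0]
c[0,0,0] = 25.0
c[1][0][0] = -25.0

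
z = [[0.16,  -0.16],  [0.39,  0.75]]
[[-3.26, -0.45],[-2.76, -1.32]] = z @ [[-15.83, -3.01], [4.55, -0.19]]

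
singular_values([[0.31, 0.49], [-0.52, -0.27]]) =[0.8, 0.22]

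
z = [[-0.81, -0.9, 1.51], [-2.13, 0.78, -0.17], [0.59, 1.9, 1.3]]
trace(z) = 1.27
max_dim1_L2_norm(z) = 2.38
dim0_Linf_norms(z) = [2.13, 1.9, 1.51]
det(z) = -10.29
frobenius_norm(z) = 3.82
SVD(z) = [[-0.24, -0.33, 0.91], [-0.33, -0.86, -0.39], [0.91, -0.4, 0.09]] @ diag([2.3883902726156645, 2.338952910850337, 1.8421159535978213]) @ [[0.6,0.71,0.37],[0.79,-0.48,-0.37],[0.08,-0.52,0.85]]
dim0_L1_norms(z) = [3.53, 3.58, 2.98]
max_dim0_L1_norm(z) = 3.58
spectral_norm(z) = 2.39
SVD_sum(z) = [[-0.34, -0.40, -0.21], [-0.48, -0.56, -0.30], [1.31, 1.54, 0.81]] + [[-0.61, 0.37, 0.29], [-1.59, 0.96, 0.74], [-0.74, 0.45, 0.34]] + [[0.14, -0.87, 1.43], [-0.06, 0.38, -0.62], [0.01, -0.09, 0.14]]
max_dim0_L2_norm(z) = 2.35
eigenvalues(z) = [(-2.23+0j), (1.75+1.25j), (1.75-1.25j)]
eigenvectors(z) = [[(-0.76+0j),(-0.23+0.32j),(-0.23-0.32j)], [(-0.51+0j),(-0.1-0.57j),(-0.1+0.57j)], [(0.4+0j),-0.72+0.00j,-0.72-0.00j]]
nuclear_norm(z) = 6.57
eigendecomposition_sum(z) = [[-1.40+0.00j, (-0.77-0j), 0.56-0.00j], [-0.95+0.00j, -0.53-0.00j, 0.38-0.00j], [(0.75-0j), 0.41+0.00j, -0.30+0.00j]] + [[0.30+0.27j, -0.06-0.56j, 0.47-0.19j], [(-0.59+0.04j), 0.65+0.50j, -0.28+0.70j], [(-0.08+0.73j), 0.74-0.69j, (0.8+0.48j)]] + [[0.30-0.27j, -0.06+0.56j, 0.47+0.19j],[(-0.59-0.04j), (0.65-0.5j), -0.28-0.70j],[(-0.08-0.73j), (0.74+0.69j), (0.8-0.48j)]]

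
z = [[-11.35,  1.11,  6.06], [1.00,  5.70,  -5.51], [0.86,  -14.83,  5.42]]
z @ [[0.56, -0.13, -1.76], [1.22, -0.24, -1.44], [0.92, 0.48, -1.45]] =[[0.57,  4.12,  9.59], [2.44,  -4.14,  -1.98], [-12.62,  6.05,  11.98]]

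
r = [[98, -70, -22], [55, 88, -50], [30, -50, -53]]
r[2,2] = -53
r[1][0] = 55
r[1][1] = 88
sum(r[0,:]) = 6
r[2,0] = 30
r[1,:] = [55, 88, -50]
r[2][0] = 30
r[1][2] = -50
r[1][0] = 55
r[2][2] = -53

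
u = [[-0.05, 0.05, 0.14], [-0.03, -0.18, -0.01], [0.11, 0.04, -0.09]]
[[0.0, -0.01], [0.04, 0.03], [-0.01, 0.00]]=u @ [[0.14, 0.11],[-0.26, -0.2],[0.15, 0.03]]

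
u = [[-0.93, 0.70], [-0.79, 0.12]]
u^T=[[-0.93, -0.79], [0.70, 0.12]]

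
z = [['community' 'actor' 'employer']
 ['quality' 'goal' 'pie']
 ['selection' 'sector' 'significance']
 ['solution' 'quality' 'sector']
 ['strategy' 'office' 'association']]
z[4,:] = ['strategy', 'office', 'association']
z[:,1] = ['actor', 'goal', 'sector', 'quality', 'office']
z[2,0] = 'selection'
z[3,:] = ['solution', 'quality', 'sector']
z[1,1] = 'goal'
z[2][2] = 'significance'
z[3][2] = 'sector'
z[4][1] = 'office'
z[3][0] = 'solution'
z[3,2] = 'sector'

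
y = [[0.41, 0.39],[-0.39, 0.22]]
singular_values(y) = [0.6, 0.41]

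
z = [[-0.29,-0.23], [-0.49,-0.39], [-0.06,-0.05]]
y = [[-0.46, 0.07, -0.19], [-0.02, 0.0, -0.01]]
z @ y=[[0.14, -0.02, 0.06], [0.23, -0.03, 0.1], [0.03, -0.0, 0.01]]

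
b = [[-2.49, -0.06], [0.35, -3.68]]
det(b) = 9.184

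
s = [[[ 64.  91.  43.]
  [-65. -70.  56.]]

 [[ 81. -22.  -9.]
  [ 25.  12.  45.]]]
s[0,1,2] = 56.0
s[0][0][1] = 91.0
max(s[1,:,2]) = 45.0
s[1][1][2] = 45.0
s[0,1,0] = -65.0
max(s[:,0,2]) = 43.0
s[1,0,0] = 81.0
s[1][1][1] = 12.0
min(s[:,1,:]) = -70.0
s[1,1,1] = 12.0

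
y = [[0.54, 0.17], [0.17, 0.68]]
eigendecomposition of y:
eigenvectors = [[-0.83, -0.56],[0.56, -0.83]]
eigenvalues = [0.43, 0.79]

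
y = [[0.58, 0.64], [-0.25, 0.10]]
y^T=[[0.58, -0.25], [0.64, 0.10]]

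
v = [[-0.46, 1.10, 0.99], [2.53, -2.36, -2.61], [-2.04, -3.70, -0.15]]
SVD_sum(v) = [[-0.25, 1.30, 0.7],  [0.61, -3.2, -1.74],  [0.48, -2.55, -1.39]] + [[-0.31, -0.14, 0.15],  [1.9, 0.86, -0.91],  [-2.53, -1.14, 1.22]] + [[0.09, -0.06, 0.14], [0.03, -0.02, 0.04], [0.01, -0.01, 0.02]]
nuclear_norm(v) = 8.94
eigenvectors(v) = [[0.17, -0.43, -0.31], [-0.47, 0.38, 0.81], [0.86, -0.82, 0.5]]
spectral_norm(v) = 4.95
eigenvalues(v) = [1.47, 0.48, -4.92]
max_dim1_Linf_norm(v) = 3.7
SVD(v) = [[-0.3, -0.1, -0.95], [0.75, 0.6, -0.3], [0.59, -0.8, -0.11]] @ diag([4.950922587127143, 3.8095567013180385, 0.1845081995931343]) @ [[0.16, -0.87, -0.47], [0.83, 0.38, -0.4], [-0.53, 0.33, -0.78]]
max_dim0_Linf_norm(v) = 3.7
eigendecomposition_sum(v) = [[-0.79, -0.43, 0.21], [2.19, 1.20, -0.59], [-3.98, -2.18, 1.07]] + [[0.7, 0.27, 0.01], [-0.62, -0.23, -0.00], [1.35, 0.51, 0.01]] + [[-0.37, 1.27, 0.77], [0.96, -3.32, -2.02], [0.59, -2.03, -1.23]]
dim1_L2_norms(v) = [1.55, 4.33, 4.23]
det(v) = -3.48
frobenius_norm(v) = 6.25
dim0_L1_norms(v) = [5.03, 7.16, 3.75]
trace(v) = -2.97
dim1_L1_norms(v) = [2.55, 7.5, 5.89]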